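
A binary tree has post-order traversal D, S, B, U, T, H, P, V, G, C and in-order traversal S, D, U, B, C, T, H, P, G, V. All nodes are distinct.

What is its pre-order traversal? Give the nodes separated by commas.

The last element of post-order is the root; it splits in-order into left and right subtrees.
Root C: left subtree has 4 nodes {S, D, U, B}, right has 5 {T, H, P, G, V}.
  Root U: left subtree has 2 nodes {S, D}, right has 1 {B}.
    Root S: left subtree has 0 nodes { }, right has 1 {D}.
  Root G: left subtree has 3 nodes {T, H, P}, right has 1 {V}.
    Root P: left subtree has 2 nodes {T, H}, right has 0 { }.
      Root H: left subtree has 1 node {T}, right has 0 { }.

C, U, S, D, B, G, P, H, T, V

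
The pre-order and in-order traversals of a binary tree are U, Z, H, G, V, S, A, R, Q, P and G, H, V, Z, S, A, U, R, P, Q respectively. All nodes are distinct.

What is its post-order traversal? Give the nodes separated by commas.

The first element of pre-order is the root; it splits in-order into left and right subtrees.
Root U: left subtree has 6 nodes {G, H, V, Z, S, A}, right has 3 {R, P, Q}.
  Root Z: left subtree has 3 nodes {G, H, V}, right has 2 {S, A}.
    Root H: left subtree has 1 node {G}, right has 1 {V}.
    Root S: left subtree has 0 nodes { }, right has 1 {A}.
  Root R: left subtree has 0 nodes { }, right has 2 {P, Q}.
    Root Q: left subtree has 1 node {P}, right has 0 { }.

G, V, H, A, S, Z, P, Q, R, U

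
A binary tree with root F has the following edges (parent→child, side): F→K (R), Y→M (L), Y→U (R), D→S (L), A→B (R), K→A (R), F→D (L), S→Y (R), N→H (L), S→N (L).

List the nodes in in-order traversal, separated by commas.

In-order visits the left subtree, then the node, then the right subtree.
At F: go left to D.
  At D: go left to S.
    At S: go left to N.
      At N: go left to H.
        H is a leaf — visit H.
      Visit N.
      At N: no right child.
    Visit S.
    At S: go right to Y.
      At Y: go left to M.
        M is a leaf — visit M.
      Visit Y.
      At Y: go right to U.
        U is a leaf — visit U.
  Visit D.
  At D: no right child.
Visit F.
At F: go right to K.
  At K: no left child.
  Visit K.
  At K: go right to A.
    At A: no left child.
    Visit A.
    At A: go right to B.
      B is a leaf — visit B.

H, N, S, M, Y, U, D, F, K, A, B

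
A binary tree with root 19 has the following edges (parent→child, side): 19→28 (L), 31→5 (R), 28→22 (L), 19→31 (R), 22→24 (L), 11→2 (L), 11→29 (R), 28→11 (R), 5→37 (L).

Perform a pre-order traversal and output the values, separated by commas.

19, 28, 22, 24, 11, 2, 29, 31, 5, 37

Pre-order visits the node, then its left subtree, then its right subtree.
Visit 19.
At 19: go left to 28.
  Visit 28.
  At 28: go left to 22.
    Visit 22.
    At 22: go left to 24.
      24 is a leaf — visit 24.
    At 22: no right child.
  At 28: go right to 11.
    Visit 11.
    At 11: go left to 2.
      2 is a leaf — visit 2.
    At 11: go right to 29.
      29 is a leaf — visit 29.
At 19: go right to 31.
  Visit 31.
  At 31: no left child.
  At 31: go right to 5.
    Visit 5.
    At 5: go left to 37.
      37 is a leaf — visit 37.
    At 5: no right child.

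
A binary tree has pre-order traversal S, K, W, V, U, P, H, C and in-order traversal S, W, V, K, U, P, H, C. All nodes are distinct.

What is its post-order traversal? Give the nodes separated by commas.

V, W, C, H, P, U, K, S

The first element of pre-order is the root; it splits in-order into left and right subtrees.
Root S: left subtree has 0 nodes { }, right has 7 {W, V, K, U, P, H, C}.
  Root K: left subtree has 2 nodes {W, V}, right has 4 {U, P, H, C}.
    Root W: left subtree has 0 nodes { }, right has 1 {V}.
    Root U: left subtree has 0 nodes { }, right has 3 {P, H, C}.
      Root P: left subtree has 0 nodes { }, right has 2 {H, C}.
        Root H: left subtree has 0 nodes { }, right has 1 {C}.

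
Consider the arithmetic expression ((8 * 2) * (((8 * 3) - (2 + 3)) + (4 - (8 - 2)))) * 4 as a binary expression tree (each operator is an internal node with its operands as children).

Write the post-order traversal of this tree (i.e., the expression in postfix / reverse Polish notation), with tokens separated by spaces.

8 2 * 8 3 * 2 3 + - 4 8 2 - - + * 4 *

Post-order on an expression tree gives postfix notation: for each operator, emit left operand, right operand, then the operator.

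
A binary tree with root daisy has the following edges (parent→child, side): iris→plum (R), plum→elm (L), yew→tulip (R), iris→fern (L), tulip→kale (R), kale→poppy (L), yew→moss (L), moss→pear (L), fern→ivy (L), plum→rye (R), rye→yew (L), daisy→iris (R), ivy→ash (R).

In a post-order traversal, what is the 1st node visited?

Post-order visits the left subtree, then the right subtree, then the node.
At daisy: no left child.
At daisy: go right to iris.
  At iris: go left to fern.
    At fern: go left to ivy.
      At ivy: no left child.
      At ivy: go right to ash.
        ash is a leaf — visit ash.
      Visit ivy.
    At fern: no right child.
    Visit fern.
  At iris: go right to plum.
    At plum: go left to elm.
      elm is a leaf — visit elm.
    At plum: go right to rye.
      At rye: go left to yew.
        At yew: go left to moss.
          At moss: go left to pear.
            pear is a leaf — visit pear.
          At moss: no right child.
          Visit moss.
        At yew: go right to tulip.
          At tulip: no left child.
          At tulip: go right to kale.
            At kale: go left to poppy.
              poppy is a leaf — visit poppy.
            At kale: no right child.
            Visit kale.
          Visit tulip.
        Visit yew.
      At rye: no right child.
      Visit rye.
    Visit plum.
  Visit iris.
Visit daisy.
Full post-order sequence: ash, ivy, fern, elm, pear, moss, poppy, kale, tulip, yew, rye, plum, iris, daisy.

ash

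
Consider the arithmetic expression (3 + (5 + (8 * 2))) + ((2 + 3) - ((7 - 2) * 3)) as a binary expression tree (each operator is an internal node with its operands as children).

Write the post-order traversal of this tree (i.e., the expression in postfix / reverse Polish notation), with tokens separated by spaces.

3 5 8 2 * + + 2 3 + 7 2 - 3 * - +

Post-order on an expression tree gives postfix notation: for each operator, emit left operand, right operand, then the operator.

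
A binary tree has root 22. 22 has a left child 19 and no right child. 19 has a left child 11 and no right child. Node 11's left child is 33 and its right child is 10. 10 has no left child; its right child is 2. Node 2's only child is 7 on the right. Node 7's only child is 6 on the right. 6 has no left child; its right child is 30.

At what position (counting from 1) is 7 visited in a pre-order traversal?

Pre-order visits the node, then its left subtree, then its right subtree.
Visit 22.
At 22: go left to 19.
  Visit 19.
  At 19: go left to 11.
    Visit 11.
    At 11: go left to 33.
      33 is a leaf — visit 33.
    At 11: go right to 10.
      Visit 10.
      At 10: no left child.
      At 10: go right to 2.
        Visit 2.
        At 2: no left child.
        At 2: go right to 7.
          Visit 7.
          At 7: no left child.
          At 7: go right to 6.
            Visit 6.
            At 6: no left child.
            At 6: go right to 30.
              30 is a leaf — visit 30.
  At 19: no right child.
At 22: no right child.
Full pre-order sequence: 22, 19, 11, 33, 10, 2, 7, 6, 30.

7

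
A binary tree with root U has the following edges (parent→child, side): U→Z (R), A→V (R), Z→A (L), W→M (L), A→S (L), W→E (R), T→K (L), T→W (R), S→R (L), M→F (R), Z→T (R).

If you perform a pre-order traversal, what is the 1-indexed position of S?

4

Pre-order visits the node, then its left subtree, then its right subtree.
Visit U.
At U: no left child.
At U: go right to Z.
  Visit Z.
  At Z: go left to A.
    Visit A.
    At A: go left to S.
      Visit S.
      At S: go left to R.
        R is a leaf — visit R.
      At S: no right child.
    At A: go right to V.
      V is a leaf — visit V.
  At Z: go right to T.
    Visit T.
    At T: go left to K.
      K is a leaf — visit K.
    At T: go right to W.
      Visit W.
      At W: go left to M.
        Visit M.
        At M: no left child.
        At M: go right to F.
          F is a leaf — visit F.
      At W: go right to E.
        E is a leaf — visit E.
Full pre-order sequence: U, Z, A, S, R, V, T, K, W, M, F, E.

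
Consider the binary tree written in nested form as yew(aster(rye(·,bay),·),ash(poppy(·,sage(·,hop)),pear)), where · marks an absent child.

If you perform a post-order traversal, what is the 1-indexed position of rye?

2

Post-order visits the left subtree, then the right subtree, then the node.
At yew: go left to aster.
  At aster: go left to rye.
    At rye: no left child.
    At rye: go right to bay.
      bay is a leaf — visit bay.
    Visit rye.
  At aster: no right child.
  Visit aster.
At yew: go right to ash.
  At ash: go left to poppy.
    At poppy: no left child.
    At poppy: go right to sage.
      At sage: no left child.
      At sage: go right to hop.
        hop is a leaf — visit hop.
      Visit sage.
    Visit poppy.
  At ash: go right to pear.
    pear is a leaf — visit pear.
  Visit ash.
Visit yew.
Full post-order sequence: bay, rye, aster, hop, sage, poppy, pear, ash, yew.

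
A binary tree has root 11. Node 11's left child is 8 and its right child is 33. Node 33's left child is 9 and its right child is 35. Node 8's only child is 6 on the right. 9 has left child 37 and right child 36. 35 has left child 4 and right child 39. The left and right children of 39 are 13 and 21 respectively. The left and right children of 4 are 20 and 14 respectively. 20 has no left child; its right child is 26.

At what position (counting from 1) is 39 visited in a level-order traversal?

10

Level-order visits nodes level by level from the root, left to right within each level.
Level 0: 11
Level 1: 8, 33
Level 2: 6, 9, 35
Level 3: 37, 36, 4, 39
Level 4: 20, 14, 13, 21
Level 5: 26
Full level-order sequence: 11, 8, 33, 6, 9, 35, 37, 36, 4, 39, 20, 14, 13, 21, 26.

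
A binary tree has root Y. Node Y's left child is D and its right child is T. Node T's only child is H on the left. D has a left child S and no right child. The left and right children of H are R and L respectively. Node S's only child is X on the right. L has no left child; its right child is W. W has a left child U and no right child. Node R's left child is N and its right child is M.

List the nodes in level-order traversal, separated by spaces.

Y D T S H X R L N M W U

Level-order visits nodes level by level from the root, left to right within each level.
Level 0: Y
Level 1: D, T
Level 2: S, H
Level 3: X, R, L
Level 4: N, M, W
Level 5: U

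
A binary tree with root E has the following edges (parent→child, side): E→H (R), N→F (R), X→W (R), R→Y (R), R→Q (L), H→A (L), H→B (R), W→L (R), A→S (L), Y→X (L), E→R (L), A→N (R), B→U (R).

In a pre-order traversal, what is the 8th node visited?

H

Pre-order visits the node, then its left subtree, then its right subtree.
Visit E.
At E: go left to R.
  Visit R.
  At R: go left to Q.
    Q is a leaf — visit Q.
  At R: go right to Y.
    Visit Y.
    At Y: go left to X.
      Visit X.
      At X: no left child.
      At X: go right to W.
        Visit W.
        At W: no left child.
        At W: go right to L.
          L is a leaf — visit L.
    At Y: no right child.
At E: go right to H.
  Visit H.
  At H: go left to A.
    Visit A.
    At A: go left to S.
      S is a leaf — visit S.
    At A: go right to N.
      Visit N.
      At N: no left child.
      At N: go right to F.
        F is a leaf — visit F.
  At H: go right to B.
    Visit B.
    At B: no left child.
    At B: go right to U.
      U is a leaf — visit U.
Full pre-order sequence: E, R, Q, Y, X, W, L, H, A, S, N, F, B, U.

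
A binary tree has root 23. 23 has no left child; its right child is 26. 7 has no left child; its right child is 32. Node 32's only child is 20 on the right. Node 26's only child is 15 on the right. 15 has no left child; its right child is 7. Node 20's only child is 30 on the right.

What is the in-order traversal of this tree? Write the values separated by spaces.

23 26 15 7 32 20 30

In-order visits the left subtree, then the node, then the right subtree.
At 23: no left child.
Visit 23.
At 23: go right to 26.
  At 26: no left child.
  Visit 26.
  At 26: go right to 15.
    At 15: no left child.
    Visit 15.
    At 15: go right to 7.
      At 7: no left child.
      Visit 7.
      At 7: go right to 32.
        At 32: no left child.
        Visit 32.
        At 32: go right to 20.
          At 20: no left child.
          Visit 20.
          At 20: go right to 30.
            30 is a leaf — visit 30.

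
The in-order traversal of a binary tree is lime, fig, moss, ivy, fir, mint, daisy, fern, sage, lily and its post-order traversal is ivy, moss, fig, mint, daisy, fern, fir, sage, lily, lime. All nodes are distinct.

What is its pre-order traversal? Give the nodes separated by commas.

The last element of post-order is the root; it splits in-order into left and right subtrees.
Root lime: left subtree has 0 nodes { }, right has 9 {fig, moss, ivy, fir, mint, daisy, fern, sage, lily}.
  Root lily: left subtree has 8 nodes {fig, moss, ivy, fir, mint, daisy, fern, sage}, right has 0 { }.
    Root sage: left subtree has 7 nodes {fig, moss, ivy, fir, mint, daisy, fern}, right has 0 { }.
      Root fir: left subtree has 3 nodes {fig, moss, ivy}, right has 3 {mint, daisy, fern}.
        Root fig: left subtree has 0 nodes { }, right has 2 {moss, ivy}.
          Root moss: left subtree has 0 nodes { }, right has 1 {ivy}.
        Root fern: left subtree has 2 nodes {mint, daisy}, right has 0 { }.
          Root daisy: left subtree has 1 node {mint}, right has 0 { }.

lime, lily, sage, fir, fig, moss, ivy, fern, daisy, mint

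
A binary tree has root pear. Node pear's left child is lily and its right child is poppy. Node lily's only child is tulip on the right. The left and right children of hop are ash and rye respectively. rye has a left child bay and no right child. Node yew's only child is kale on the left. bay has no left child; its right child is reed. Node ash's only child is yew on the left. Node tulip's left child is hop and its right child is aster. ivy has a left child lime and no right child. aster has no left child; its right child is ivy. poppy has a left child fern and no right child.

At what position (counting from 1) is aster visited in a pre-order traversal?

11

Pre-order visits the node, then its left subtree, then its right subtree.
Visit pear.
At pear: go left to lily.
  Visit lily.
  At lily: no left child.
  At lily: go right to tulip.
    Visit tulip.
    At tulip: go left to hop.
      Visit hop.
      At hop: go left to ash.
        Visit ash.
        At ash: go left to yew.
          Visit yew.
          At yew: go left to kale.
            kale is a leaf — visit kale.
          At yew: no right child.
        At ash: no right child.
      At hop: go right to rye.
        Visit rye.
        At rye: go left to bay.
          Visit bay.
          At bay: no left child.
          At bay: go right to reed.
            reed is a leaf — visit reed.
        At rye: no right child.
    At tulip: go right to aster.
      Visit aster.
      At aster: no left child.
      At aster: go right to ivy.
        Visit ivy.
        At ivy: go left to lime.
          lime is a leaf — visit lime.
        At ivy: no right child.
At pear: go right to poppy.
  Visit poppy.
  At poppy: go left to fern.
    fern is a leaf — visit fern.
  At poppy: no right child.
Full pre-order sequence: pear, lily, tulip, hop, ash, yew, kale, rye, bay, reed, aster, ivy, lime, poppy, fern.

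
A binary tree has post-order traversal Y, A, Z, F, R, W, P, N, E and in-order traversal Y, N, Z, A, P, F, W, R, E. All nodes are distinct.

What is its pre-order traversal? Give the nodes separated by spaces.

The last element of post-order is the root; it splits in-order into left and right subtrees.
Root E: left subtree has 8 nodes {Y, N, Z, A, P, F, W, R}, right has 0 { }.
  Root N: left subtree has 1 node {Y}, right has 6 {Z, A, P, F, W, R}.
    Root P: left subtree has 2 nodes {Z, A}, right has 3 {F, W, R}.
      Root Z: left subtree has 0 nodes { }, right has 1 {A}.
      Root W: left subtree has 1 node {F}, right has 1 {R}.

E N Y P Z A W F R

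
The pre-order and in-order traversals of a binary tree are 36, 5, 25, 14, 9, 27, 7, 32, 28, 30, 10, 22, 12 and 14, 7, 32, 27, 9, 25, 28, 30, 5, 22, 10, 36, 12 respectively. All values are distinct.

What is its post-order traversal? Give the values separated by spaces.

The first element of pre-order is the root; it splits in-order into left and right subtrees.
Root 36: left subtree has 11 nodes {14, 7, 32, 27, 9, 25, 28, 30, 5, 22, 10}, right has 1 {12}.
  Root 5: left subtree has 8 nodes {14, 7, 32, 27, 9, 25, 28, 30}, right has 2 {22, 10}.
    Root 25: left subtree has 5 nodes {14, 7, 32, 27, 9}, right has 2 {28, 30}.
      Root 14: left subtree has 0 nodes { }, right has 4 {7, 32, 27, 9}.
        Root 9: left subtree has 3 nodes {7, 32, 27}, right has 0 { }.
          Root 27: left subtree has 2 nodes {7, 32}, right has 0 { }.
            Root 7: left subtree has 0 nodes { }, right has 1 {32}.
      Root 28: left subtree has 0 nodes { }, right has 1 {30}.
    Root 10: left subtree has 1 node {22}, right has 0 { }.

32 7 27 9 14 30 28 25 22 10 5 12 36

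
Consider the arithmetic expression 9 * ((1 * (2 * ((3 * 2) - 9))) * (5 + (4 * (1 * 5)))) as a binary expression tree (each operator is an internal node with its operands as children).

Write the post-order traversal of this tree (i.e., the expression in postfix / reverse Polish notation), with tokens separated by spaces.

Post-order on an expression tree gives postfix notation: for each operator, emit left operand, right operand, then the operator.

9 1 2 3 2 * 9 - * * 5 4 1 5 * * + * *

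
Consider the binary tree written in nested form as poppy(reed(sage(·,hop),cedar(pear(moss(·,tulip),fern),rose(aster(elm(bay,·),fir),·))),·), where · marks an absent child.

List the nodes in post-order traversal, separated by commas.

Post-order visits the left subtree, then the right subtree, then the node.
At poppy: go left to reed.
  At reed: go left to sage.
    At sage: no left child.
    At sage: go right to hop.
      hop is a leaf — visit hop.
    Visit sage.
  At reed: go right to cedar.
    At cedar: go left to pear.
      At pear: go left to moss.
        At moss: no left child.
        At moss: go right to tulip.
          tulip is a leaf — visit tulip.
        Visit moss.
      At pear: go right to fern.
        fern is a leaf — visit fern.
      Visit pear.
    At cedar: go right to rose.
      At rose: go left to aster.
        At aster: go left to elm.
          At elm: go left to bay.
            bay is a leaf — visit bay.
          At elm: no right child.
          Visit elm.
        At aster: go right to fir.
          fir is a leaf — visit fir.
        Visit aster.
      At rose: no right child.
      Visit rose.
    Visit cedar.
  Visit reed.
At poppy: no right child.
Visit poppy.

hop, sage, tulip, moss, fern, pear, bay, elm, fir, aster, rose, cedar, reed, poppy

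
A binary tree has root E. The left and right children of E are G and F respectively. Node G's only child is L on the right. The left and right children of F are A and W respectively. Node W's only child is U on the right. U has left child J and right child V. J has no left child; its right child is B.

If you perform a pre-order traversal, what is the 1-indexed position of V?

10

Pre-order visits the node, then its left subtree, then its right subtree.
Visit E.
At E: go left to G.
  Visit G.
  At G: no left child.
  At G: go right to L.
    L is a leaf — visit L.
At E: go right to F.
  Visit F.
  At F: go left to A.
    A is a leaf — visit A.
  At F: go right to W.
    Visit W.
    At W: no left child.
    At W: go right to U.
      Visit U.
      At U: go left to J.
        Visit J.
        At J: no left child.
        At J: go right to B.
          B is a leaf — visit B.
      At U: go right to V.
        V is a leaf — visit V.
Full pre-order sequence: E, G, L, F, A, W, U, J, B, V.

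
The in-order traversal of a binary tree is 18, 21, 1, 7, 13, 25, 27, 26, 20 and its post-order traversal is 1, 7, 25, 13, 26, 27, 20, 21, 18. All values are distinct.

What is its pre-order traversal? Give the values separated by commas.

The last element of post-order is the root; it splits in-order into left and right subtrees.
Root 18: left subtree has 0 nodes { }, right has 8 {21, 1, 7, 13, 25, 27, 26, 20}.
  Root 21: left subtree has 0 nodes { }, right has 7 {1, 7, 13, 25, 27, 26, 20}.
    Root 20: left subtree has 6 nodes {1, 7, 13, 25, 27, 26}, right has 0 { }.
      Root 27: left subtree has 4 nodes {1, 7, 13, 25}, right has 1 {26}.
        Root 13: left subtree has 2 nodes {1, 7}, right has 1 {25}.
          Root 7: left subtree has 1 node {1}, right has 0 { }.

18, 21, 20, 27, 13, 7, 1, 25, 26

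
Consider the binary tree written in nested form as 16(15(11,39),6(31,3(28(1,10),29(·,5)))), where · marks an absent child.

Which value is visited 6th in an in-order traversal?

6

In-order visits the left subtree, then the node, then the right subtree.
At 16: go left to 15.
  At 15: go left to 11.
    11 is a leaf — visit 11.
  Visit 15.
  At 15: go right to 39.
    39 is a leaf — visit 39.
Visit 16.
At 16: go right to 6.
  At 6: go left to 31.
    31 is a leaf — visit 31.
  Visit 6.
  At 6: go right to 3.
    At 3: go left to 28.
      At 28: go left to 1.
        1 is a leaf — visit 1.
      Visit 28.
      At 28: go right to 10.
        10 is a leaf — visit 10.
    Visit 3.
    At 3: go right to 29.
      At 29: no left child.
      Visit 29.
      At 29: go right to 5.
        5 is a leaf — visit 5.
Full in-order sequence: 11, 15, 39, 16, 31, 6, 1, 28, 10, 3, 29, 5.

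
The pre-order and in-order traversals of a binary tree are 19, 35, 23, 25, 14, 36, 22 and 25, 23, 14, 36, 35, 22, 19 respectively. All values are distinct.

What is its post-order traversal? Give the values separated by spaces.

25 36 14 23 22 35 19

The first element of pre-order is the root; it splits in-order into left and right subtrees.
Root 19: left subtree has 6 nodes {25, 23, 14, 36, 35, 22}, right has 0 { }.
  Root 35: left subtree has 4 nodes {25, 23, 14, 36}, right has 1 {22}.
    Root 23: left subtree has 1 node {25}, right has 2 {14, 36}.
      Root 14: left subtree has 0 nodes { }, right has 1 {36}.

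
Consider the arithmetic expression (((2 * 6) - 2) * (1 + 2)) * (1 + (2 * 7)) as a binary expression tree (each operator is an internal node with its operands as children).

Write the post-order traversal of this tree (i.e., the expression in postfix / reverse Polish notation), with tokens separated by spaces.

2 6 * 2 - 1 2 + * 1 2 7 * + *

Post-order on an expression tree gives postfix notation: for each operator, emit left operand, right operand, then the operator.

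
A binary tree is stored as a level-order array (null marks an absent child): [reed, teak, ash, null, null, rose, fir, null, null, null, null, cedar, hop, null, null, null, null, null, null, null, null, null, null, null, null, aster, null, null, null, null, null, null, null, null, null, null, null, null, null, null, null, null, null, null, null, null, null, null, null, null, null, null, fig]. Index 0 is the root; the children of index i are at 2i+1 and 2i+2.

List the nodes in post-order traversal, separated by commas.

teak, cedar, fig, aster, hop, rose, fir, ash, reed

Post-order visits the left subtree, then the right subtree, then the node.
At reed: go left to teak.
  teak is a leaf — visit teak.
At reed: go right to ash.
  At ash: go left to rose.
    At rose: go left to cedar.
      cedar is a leaf — visit cedar.
    At rose: go right to hop.
      At hop: go left to aster.
        At aster: no left child.
        At aster: go right to fig.
          fig is a leaf — visit fig.
        Visit aster.
      At hop: no right child.
      Visit hop.
    Visit rose.
  At ash: go right to fir.
    fir is a leaf — visit fir.
  Visit ash.
Visit reed.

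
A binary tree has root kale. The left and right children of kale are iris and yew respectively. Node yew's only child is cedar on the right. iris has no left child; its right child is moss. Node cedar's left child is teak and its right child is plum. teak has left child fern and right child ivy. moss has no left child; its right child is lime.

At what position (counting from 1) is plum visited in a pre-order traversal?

Pre-order visits the node, then its left subtree, then its right subtree.
Visit kale.
At kale: go left to iris.
  Visit iris.
  At iris: no left child.
  At iris: go right to moss.
    Visit moss.
    At moss: no left child.
    At moss: go right to lime.
      lime is a leaf — visit lime.
At kale: go right to yew.
  Visit yew.
  At yew: no left child.
  At yew: go right to cedar.
    Visit cedar.
    At cedar: go left to teak.
      Visit teak.
      At teak: go left to fern.
        fern is a leaf — visit fern.
      At teak: go right to ivy.
        ivy is a leaf — visit ivy.
    At cedar: go right to plum.
      plum is a leaf — visit plum.
Full pre-order sequence: kale, iris, moss, lime, yew, cedar, teak, fern, ivy, plum.

10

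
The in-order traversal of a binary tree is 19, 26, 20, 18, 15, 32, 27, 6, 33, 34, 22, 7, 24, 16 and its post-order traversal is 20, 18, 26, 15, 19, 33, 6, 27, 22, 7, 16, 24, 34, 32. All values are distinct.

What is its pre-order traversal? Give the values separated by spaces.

The last element of post-order is the root; it splits in-order into left and right subtrees.
Root 32: left subtree has 5 nodes {19, 26, 20, 18, 15}, right has 8 {27, 6, 33, 34, 22, 7, 24, 16}.
  Root 19: left subtree has 0 nodes { }, right has 4 {26, 20, 18, 15}.
    Root 15: left subtree has 3 nodes {26, 20, 18}, right has 0 { }.
      Root 26: left subtree has 0 nodes { }, right has 2 {20, 18}.
        Root 18: left subtree has 1 node {20}, right has 0 { }.
  Root 34: left subtree has 3 nodes {27, 6, 33}, right has 4 {22, 7, 24, 16}.
    Root 27: left subtree has 0 nodes { }, right has 2 {6, 33}.
      Root 6: left subtree has 0 nodes { }, right has 1 {33}.
    Root 24: left subtree has 2 nodes {22, 7}, right has 1 {16}.
      Root 7: left subtree has 1 node {22}, right has 0 { }.

32 19 15 26 18 20 34 27 6 33 24 7 22 16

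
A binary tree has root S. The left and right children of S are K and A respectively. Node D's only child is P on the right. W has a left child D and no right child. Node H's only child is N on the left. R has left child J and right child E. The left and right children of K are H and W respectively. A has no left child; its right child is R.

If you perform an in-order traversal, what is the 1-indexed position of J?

In-order visits the left subtree, then the node, then the right subtree.
At S: go left to K.
  At K: go left to H.
    At H: go left to N.
      N is a leaf — visit N.
    Visit H.
    At H: no right child.
  Visit K.
  At K: go right to W.
    At W: go left to D.
      At D: no left child.
      Visit D.
      At D: go right to P.
        P is a leaf — visit P.
    Visit W.
    At W: no right child.
Visit S.
At S: go right to A.
  At A: no left child.
  Visit A.
  At A: go right to R.
    At R: go left to J.
      J is a leaf — visit J.
    Visit R.
    At R: go right to E.
      E is a leaf — visit E.
Full in-order sequence: N, H, K, D, P, W, S, A, J, R, E.

9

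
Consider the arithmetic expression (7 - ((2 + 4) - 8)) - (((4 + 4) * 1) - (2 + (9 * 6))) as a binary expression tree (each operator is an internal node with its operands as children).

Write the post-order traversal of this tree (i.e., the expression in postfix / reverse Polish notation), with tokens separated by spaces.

7 2 4 + 8 - - 4 4 + 1 * 2 9 6 * + - -

Post-order on an expression tree gives postfix notation: for each operator, emit left operand, right operand, then the operator.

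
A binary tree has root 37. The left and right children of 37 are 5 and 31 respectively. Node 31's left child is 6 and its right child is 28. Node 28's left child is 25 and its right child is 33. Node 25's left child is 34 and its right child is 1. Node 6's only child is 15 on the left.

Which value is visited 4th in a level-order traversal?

Level-order visits nodes level by level from the root, left to right within each level.
Level 0: 37
Level 1: 5, 31
Level 2: 6, 28
Level 3: 15, 25, 33
Level 4: 34, 1
Full level-order sequence: 37, 5, 31, 6, 28, 15, 25, 33, 34, 1.

6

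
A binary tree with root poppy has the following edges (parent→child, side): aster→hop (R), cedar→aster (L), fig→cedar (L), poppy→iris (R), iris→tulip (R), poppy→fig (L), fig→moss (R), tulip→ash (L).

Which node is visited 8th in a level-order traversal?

Level-order visits nodes level by level from the root, left to right within each level.
Level 0: poppy
Level 1: fig, iris
Level 2: cedar, moss, tulip
Level 3: aster, ash
Level 4: hop
Full level-order sequence: poppy, fig, iris, cedar, moss, tulip, aster, ash, hop.

ash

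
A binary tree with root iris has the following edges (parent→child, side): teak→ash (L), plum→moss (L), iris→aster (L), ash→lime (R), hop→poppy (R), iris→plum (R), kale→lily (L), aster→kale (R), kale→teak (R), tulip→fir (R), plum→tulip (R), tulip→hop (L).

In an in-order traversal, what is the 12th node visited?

In-order visits the left subtree, then the node, then the right subtree.
At iris: go left to aster.
  At aster: no left child.
  Visit aster.
  At aster: go right to kale.
    At kale: go left to lily.
      lily is a leaf — visit lily.
    Visit kale.
    At kale: go right to teak.
      At teak: go left to ash.
        At ash: no left child.
        Visit ash.
        At ash: go right to lime.
          lime is a leaf — visit lime.
      Visit teak.
      At teak: no right child.
Visit iris.
At iris: go right to plum.
  At plum: go left to moss.
    moss is a leaf — visit moss.
  Visit plum.
  At plum: go right to tulip.
    At tulip: go left to hop.
      At hop: no left child.
      Visit hop.
      At hop: go right to poppy.
        poppy is a leaf — visit poppy.
    Visit tulip.
    At tulip: go right to fir.
      fir is a leaf — visit fir.
Full in-order sequence: aster, lily, kale, ash, lime, teak, iris, moss, plum, hop, poppy, tulip, fir.

tulip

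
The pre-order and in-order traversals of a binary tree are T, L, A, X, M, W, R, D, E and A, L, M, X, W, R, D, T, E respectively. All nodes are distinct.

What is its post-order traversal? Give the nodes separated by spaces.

The first element of pre-order is the root; it splits in-order into left and right subtrees.
Root T: left subtree has 7 nodes {A, L, M, X, W, R, D}, right has 1 {E}.
  Root L: left subtree has 1 node {A}, right has 5 {M, X, W, R, D}.
    Root X: left subtree has 1 node {M}, right has 3 {W, R, D}.
      Root W: left subtree has 0 nodes { }, right has 2 {R, D}.
        Root R: left subtree has 0 nodes { }, right has 1 {D}.

A M D R W X L E T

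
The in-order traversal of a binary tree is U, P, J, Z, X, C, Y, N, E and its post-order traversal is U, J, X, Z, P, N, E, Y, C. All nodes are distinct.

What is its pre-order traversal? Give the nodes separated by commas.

C, P, U, Z, J, X, Y, E, N

The last element of post-order is the root; it splits in-order into left and right subtrees.
Root C: left subtree has 5 nodes {U, P, J, Z, X}, right has 3 {Y, N, E}.
  Root P: left subtree has 1 node {U}, right has 3 {J, Z, X}.
    Root Z: left subtree has 1 node {J}, right has 1 {X}.
  Root Y: left subtree has 0 nodes { }, right has 2 {N, E}.
    Root E: left subtree has 1 node {N}, right has 0 { }.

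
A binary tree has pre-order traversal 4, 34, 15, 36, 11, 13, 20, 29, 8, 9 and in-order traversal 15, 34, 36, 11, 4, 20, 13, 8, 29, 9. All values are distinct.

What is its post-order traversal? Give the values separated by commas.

The first element of pre-order is the root; it splits in-order into left and right subtrees.
Root 4: left subtree has 4 nodes {15, 34, 36, 11}, right has 5 {20, 13, 8, 29, 9}.
  Root 34: left subtree has 1 node {15}, right has 2 {36, 11}.
    Root 36: left subtree has 0 nodes { }, right has 1 {11}.
  Root 13: left subtree has 1 node {20}, right has 3 {8, 29, 9}.
    Root 29: left subtree has 1 node {8}, right has 1 {9}.

15, 11, 36, 34, 20, 8, 9, 29, 13, 4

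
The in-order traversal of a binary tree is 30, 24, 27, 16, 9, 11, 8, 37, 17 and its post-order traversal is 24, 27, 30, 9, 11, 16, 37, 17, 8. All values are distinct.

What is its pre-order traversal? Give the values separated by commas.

The last element of post-order is the root; it splits in-order into left and right subtrees.
Root 8: left subtree has 6 nodes {30, 24, 27, 16, 9, 11}, right has 2 {37, 17}.
  Root 16: left subtree has 3 nodes {30, 24, 27}, right has 2 {9, 11}.
    Root 30: left subtree has 0 nodes { }, right has 2 {24, 27}.
      Root 27: left subtree has 1 node {24}, right has 0 { }.
    Root 11: left subtree has 1 node {9}, right has 0 { }.
  Root 17: left subtree has 1 node {37}, right has 0 { }.

8, 16, 30, 27, 24, 11, 9, 17, 37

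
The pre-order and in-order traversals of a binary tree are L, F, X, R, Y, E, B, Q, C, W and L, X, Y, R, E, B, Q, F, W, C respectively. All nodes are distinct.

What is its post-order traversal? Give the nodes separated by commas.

Y, Q, B, E, R, X, W, C, F, L

The first element of pre-order is the root; it splits in-order into left and right subtrees.
Root L: left subtree has 0 nodes { }, right has 9 {X, Y, R, E, B, Q, F, W, C}.
  Root F: left subtree has 6 nodes {X, Y, R, E, B, Q}, right has 2 {W, C}.
    Root X: left subtree has 0 nodes { }, right has 5 {Y, R, E, B, Q}.
      Root R: left subtree has 1 node {Y}, right has 3 {E, B, Q}.
        Root E: left subtree has 0 nodes { }, right has 2 {B, Q}.
          Root B: left subtree has 0 nodes { }, right has 1 {Q}.
    Root C: left subtree has 1 node {W}, right has 0 { }.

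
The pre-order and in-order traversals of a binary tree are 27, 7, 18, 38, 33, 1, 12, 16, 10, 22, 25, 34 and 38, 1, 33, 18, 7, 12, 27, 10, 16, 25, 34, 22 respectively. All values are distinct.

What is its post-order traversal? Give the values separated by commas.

1, 33, 38, 18, 12, 7, 10, 34, 25, 22, 16, 27

The first element of pre-order is the root; it splits in-order into left and right subtrees.
Root 27: left subtree has 6 nodes {38, 1, 33, 18, 7, 12}, right has 5 {10, 16, 25, 34, 22}.
  Root 7: left subtree has 4 nodes {38, 1, 33, 18}, right has 1 {12}.
    Root 18: left subtree has 3 nodes {38, 1, 33}, right has 0 { }.
      Root 38: left subtree has 0 nodes { }, right has 2 {1, 33}.
        Root 33: left subtree has 1 node {1}, right has 0 { }.
  Root 16: left subtree has 1 node {10}, right has 3 {25, 34, 22}.
    Root 22: left subtree has 2 nodes {25, 34}, right has 0 { }.
      Root 25: left subtree has 0 nodes { }, right has 1 {34}.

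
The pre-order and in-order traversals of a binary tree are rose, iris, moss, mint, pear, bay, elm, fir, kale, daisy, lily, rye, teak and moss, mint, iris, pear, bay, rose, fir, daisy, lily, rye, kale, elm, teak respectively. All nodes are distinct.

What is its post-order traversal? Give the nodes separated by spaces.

The first element of pre-order is the root; it splits in-order into left and right subtrees.
Root rose: left subtree has 5 nodes {moss, mint, iris, pear, bay}, right has 7 {fir, daisy, lily, rye, kale, elm, teak}.
  Root iris: left subtree has 2 nodes {moss, mint}, right has 2 {pear, bay}.
    Root moss: left subtree has 0 nodes { }, right has 1 {mint}.
    Root pear: left subtree has 0 nodes { }, right has 1 {bay}.
  Root elm: left subtree has 5 nodes {fir, daisy, lily, rye, kale}, right has 1 {teak}.
    Root fir: left subtree has 0 nodes { }, right has 4 {daisy, lily, rye, kale}.
      Root kale: left subtree has 3 nodes {daisy, lily, rye}, right has 0 { }.
        Root daisy: left subtree has 0 nodes { }, right has 2 {lily, rye}.
          Root lily: left subtree has 0 nodes { }, right has 1 {rye}.

mint moss bay pear iris rye lily daisy kale fir teak elm rose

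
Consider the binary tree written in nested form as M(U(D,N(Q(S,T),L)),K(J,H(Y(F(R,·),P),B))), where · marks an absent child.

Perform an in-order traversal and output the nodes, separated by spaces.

In-order visits the left subtree, then the node, then the right subtree.
At M: go left to U.
  At U: go left to D.
    D is a leaf — visit D.
  Visit U.
  At U: go right to N.
    At N: go left to Q.
      At Q: go left to S.
        S is a leaf — visit S.
      Visit Q.
      At Q: go right to T.
        T is a leaf — visit T.
    Visit N.
    At N: go right to L.
      L is a leaf — visit L.
Visit M.
At M: go right to K.
  At K: go left to J.
    J is a leaf — visit J.
  Visit K.
  At K: go right to H.
    At H: go left to Y.
      At Y: go left to F.
        At F: go left to R.
          R is a leaf — visit R.
        Visit F.
        At F: no right child.
      Visit Y.
      At Y: go right to P.
        P is a leaf — visit P.
    Visit H.
    At H: go right to B.
      B is a leaf — visit B.

D U S Q T N L M J K R F Y P H B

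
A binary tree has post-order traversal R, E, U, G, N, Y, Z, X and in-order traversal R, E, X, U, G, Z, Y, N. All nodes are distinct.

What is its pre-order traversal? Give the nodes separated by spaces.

X E R Z G U Y N

The last element of post-order is the root; it splits in-order into left and right subtrees.
Root X: left subtree has 2 nodes {R, E}, right has 5 {U, G, Z, Y, N}.
  Root E: left subtree has 1 node {R}, right has 0 { }.
  Root Z: left subtree has 2 nodes {U, G}, right has 2 {Y, N}.
    Root G: left subtree has 1 node {U}, right has 0 { }.
    Root Y: left subtree has 0 nodes { }, right has 1 {N}.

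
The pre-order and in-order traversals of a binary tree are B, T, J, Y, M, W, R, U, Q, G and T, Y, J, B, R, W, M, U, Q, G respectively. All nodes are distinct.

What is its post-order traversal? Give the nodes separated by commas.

Y, J, T, R, W, G, Q, U, M, B

The first element of pre-order is the root; it splits in-order into left and right subtrees.
Root B: left subtree has 3 nodes {T, Y, J}, right has 6 {R, W, M, U, Q, G}.
  Root T: left subtree has 0 nodes { }, right has 2 {Y, J}.
    Root J: left subtree has 1 node {Y}, right has 0 { }.
  Root M: left subtree has 2 nodes {R, W}, right has 3 {U, Q, G}.
    Root W: left subtree has 1 node {R}, right has 0 { }.
    Root U: left subtree has 0 nodes { }, right has 2 {Q, G}.
      Root Q: left subtree has 0 nodes { }, right has 1 {G}.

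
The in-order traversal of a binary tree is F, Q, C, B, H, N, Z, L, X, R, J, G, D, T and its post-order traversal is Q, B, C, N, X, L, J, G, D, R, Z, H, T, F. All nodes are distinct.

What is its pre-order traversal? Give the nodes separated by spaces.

F T H C Q B Z N R L X D G J

The last element of post-order is the root; it splits in-order into left and right subtrees.
Root F: left subtree has 0 nodes { }, right has 13 {Q, C, B, H, N, Z, L, X, R, J, G, D, T}.
  Root T: left subtree has 12 nodes {Q, C, B, H, N, Z, L, X, R, J, G, D}, right has 0 { }.
    Root H: left subtree has 3 nodes {Q, C, B}, right has 8 {N, Z, L, X, R, J, G, D}.
      Root C: left subtree has 1 node {Q}, right has 1 {B}.
      Root Z: left subtree has 1 node {N}, right has 6 {L, X, R, J, G, D}.
        Root R: left subtree has 2 nodes {L, X}, right has 3 {J, G, D}.
          Root L: left subtree has 0 nodes { }, right has 1 {X}.
          Root D: left subtree has 2 nodes {J, G}, right has 0 { }.
            Root G: left subtree has 1 node {J}, right has 0 { }.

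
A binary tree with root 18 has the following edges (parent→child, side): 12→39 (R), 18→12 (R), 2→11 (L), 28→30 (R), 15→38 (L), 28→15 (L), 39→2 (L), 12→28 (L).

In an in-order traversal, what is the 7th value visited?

11

In-order visits the left subtree, then the node, then the right subtree.
At 18: no left child.
Visit 18.
At 18: go right to 12.
  At 12: go left to 28.
    At 28: go left to 15.
      At 15: go left to 38.
        38 is a leaf — visit 38.
      Visit 15.
      At 15: no right child.
    Visit 28.
    At 28: go right to 30.
      30 is a leaf — visit 30.
  Visit 12.
  At 12: go right to 39.
    At 39: go left to 2.
      At 2: go left to 11.
        11 is a leaf — visit 11.
      Visit 2.
      At 2: no right child.
    Visit 39.
    At 39: no right child.
Full in-order sequence: 18, 38, 15, 28, 30, 12, 11, 2, 39.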